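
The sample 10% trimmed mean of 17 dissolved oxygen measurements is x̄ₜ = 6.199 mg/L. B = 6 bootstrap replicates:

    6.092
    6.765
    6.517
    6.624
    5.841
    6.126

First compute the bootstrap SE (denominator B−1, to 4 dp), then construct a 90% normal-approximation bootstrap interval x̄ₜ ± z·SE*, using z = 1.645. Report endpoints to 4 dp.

(5.6068, 6.7912)

Mean of replicates = 6.3275; sum of squared deviations = 0.6480; SE* = √(0.6480/5) = 0.3600
Margin = 1.645 × 0.3600 = 0.59220
Interval: 6.199 ± 0.59220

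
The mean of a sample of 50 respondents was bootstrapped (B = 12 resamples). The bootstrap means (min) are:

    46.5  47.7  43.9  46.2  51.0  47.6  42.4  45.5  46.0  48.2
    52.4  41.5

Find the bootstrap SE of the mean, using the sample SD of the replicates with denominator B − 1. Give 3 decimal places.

Bootstrap SE is the standard deviation of the 12 replicate means.
Mean of replicates: (46.5 + 47.7 + 43.9 + 46.2 + 51.0 + 47.6 + 42.4 + 45.5 + 46.0 + 48.2 + 52.4 + 41.5) / 12 = 558.9000 / 12 = 46.5750
Sum of squared deviations: (−0.0750)² + (+1.1250)² + (−2.6750)² + (−0.3750)² + (+4.4250)² + (+1.0250)² + (−4.1750)² + (−1.0750)² + (−0.5750)² + (+1.6250)² + (+5.8250)² + (−5.0750)² = 110.4425
Variance = 110.4425 / 11 = 10.0402
SE* = √10.0402

SE* = 3.169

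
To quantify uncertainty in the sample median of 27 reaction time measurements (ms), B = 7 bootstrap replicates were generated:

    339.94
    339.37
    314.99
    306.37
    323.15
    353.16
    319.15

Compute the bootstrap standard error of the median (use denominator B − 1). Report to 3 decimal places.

Bootstrap SE is the standard deviation of the 7 replicate medians.
Mean of replicates: (339.94 + 339.37 + 314.99 + 306.37 + 323.15 + 353.16 + 319.15) / 7 = 2296.1300 / 7 = 328.0186
Sum of squared deviations: (+11.9214)² + (+11.3514)² + (−13.0286)² + (−21.6486)² + (−4.8686)² + (+25.1414)² + (−8.8686)² = 1643.8257
Variance = 1643.8257 / 6 = 273.9709
SE* = √273.9709

SE* = 16.552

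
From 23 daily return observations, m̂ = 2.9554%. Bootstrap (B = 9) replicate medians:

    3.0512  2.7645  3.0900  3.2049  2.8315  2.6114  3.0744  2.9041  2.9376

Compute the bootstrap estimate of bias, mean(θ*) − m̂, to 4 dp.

mean(θ*) = (3.0512 + 2.7645 + 3.0900 + 3.2049 + 2.8315 + 2.6114 + 3.0744 + 2.9041 + 2.9376) / 9 = 2.94107
bias = 2.94107 − 2.9554

bias = −0.0143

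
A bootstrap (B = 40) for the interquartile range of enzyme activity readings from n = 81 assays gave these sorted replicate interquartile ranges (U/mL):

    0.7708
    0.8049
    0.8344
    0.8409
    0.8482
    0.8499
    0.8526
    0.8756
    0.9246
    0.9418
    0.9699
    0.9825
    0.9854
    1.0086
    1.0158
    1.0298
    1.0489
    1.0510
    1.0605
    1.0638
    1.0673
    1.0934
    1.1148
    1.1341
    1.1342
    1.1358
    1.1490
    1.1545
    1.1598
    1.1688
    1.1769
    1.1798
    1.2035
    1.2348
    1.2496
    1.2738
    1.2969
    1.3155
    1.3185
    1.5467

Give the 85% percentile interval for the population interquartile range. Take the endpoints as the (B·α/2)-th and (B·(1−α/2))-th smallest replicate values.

α = 0.15; lower rank = 40 × 0.075 = 3; upper rank = 40 × 0.925 = 37.
The 3rd smallest replicate is 0.8344; the 37th is 1.2969.

(0.8344, 1.2969)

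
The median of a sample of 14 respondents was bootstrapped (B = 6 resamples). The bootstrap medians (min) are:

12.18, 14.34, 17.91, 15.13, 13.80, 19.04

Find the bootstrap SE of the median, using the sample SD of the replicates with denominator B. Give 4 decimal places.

SE* = 2.3691

Bootstrap SE is the standard deviation of the 6 replicate medians.
Mean of replicates: (12.18 + 14.34 + 17.91 + 15.13 + 13.80 + 19.04) / 6 = 92.40000 / 6 = 15.40000
Sum of squared deviations: (−3.22000)² + (−1.06000)² + (+2.51000)² + (−0.27000)² + (−1.60000)² + (+3.64000)² = 33.67460
Variance = 33.67460 / 6 = 5.61243
SE* = √5.61243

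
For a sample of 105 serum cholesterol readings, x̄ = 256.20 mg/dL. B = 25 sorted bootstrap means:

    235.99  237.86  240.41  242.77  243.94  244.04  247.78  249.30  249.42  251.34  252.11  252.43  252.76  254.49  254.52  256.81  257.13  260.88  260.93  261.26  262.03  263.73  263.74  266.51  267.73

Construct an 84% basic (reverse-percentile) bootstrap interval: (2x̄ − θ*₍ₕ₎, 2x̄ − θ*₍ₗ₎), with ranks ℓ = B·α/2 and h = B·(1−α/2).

Percentile endpoints at ranks 2 and 23: θ*₍2₎ = 237.86, θ*₍23₎ = 263.74.
Basic interval reflects these around x̄:
  lower = 2 × 256.20 − 263.74 = 248.66
  upper = 2 × 256.20 − 237.86 = 274.54

(248.66, 274.54)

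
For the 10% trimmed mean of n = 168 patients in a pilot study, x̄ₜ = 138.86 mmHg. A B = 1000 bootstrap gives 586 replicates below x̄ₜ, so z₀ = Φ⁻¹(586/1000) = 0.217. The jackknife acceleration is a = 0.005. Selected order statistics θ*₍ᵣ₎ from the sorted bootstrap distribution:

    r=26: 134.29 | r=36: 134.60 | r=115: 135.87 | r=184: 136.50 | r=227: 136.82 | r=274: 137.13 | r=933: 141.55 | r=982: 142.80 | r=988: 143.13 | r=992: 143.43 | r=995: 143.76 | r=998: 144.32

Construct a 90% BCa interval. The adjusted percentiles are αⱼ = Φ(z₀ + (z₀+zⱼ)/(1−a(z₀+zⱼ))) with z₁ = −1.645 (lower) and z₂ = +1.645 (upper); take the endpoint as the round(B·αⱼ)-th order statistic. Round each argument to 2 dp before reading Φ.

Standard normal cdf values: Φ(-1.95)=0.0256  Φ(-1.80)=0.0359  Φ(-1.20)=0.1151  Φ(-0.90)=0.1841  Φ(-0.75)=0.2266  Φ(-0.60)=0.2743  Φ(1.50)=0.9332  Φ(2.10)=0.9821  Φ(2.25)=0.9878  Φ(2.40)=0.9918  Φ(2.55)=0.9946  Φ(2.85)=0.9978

Lower: z₀ + z₁ = 0.217 + (-1.645) = -1.428; 1 − a(z₀+z₁) = 1 − (0.005)(-1.428) = 1.0071; argument = 0.217 + (-1.428)/1.0071 = -1.2009 → -1.20.
α₁ = Φ(-1.20) = 0.1151; rank = round(1000 × 0.1151) = 115; θ*₍115₎ = 135.87.
Upper: z₀ + z₂ = 1.862; 1 − a(z₀+z₂) = 0.9907; argument = 2.0965 → 2.10; α₂ = 0.9821; rank = 982; θ*₍982₎ = 142.80.

(135.87, 142.80)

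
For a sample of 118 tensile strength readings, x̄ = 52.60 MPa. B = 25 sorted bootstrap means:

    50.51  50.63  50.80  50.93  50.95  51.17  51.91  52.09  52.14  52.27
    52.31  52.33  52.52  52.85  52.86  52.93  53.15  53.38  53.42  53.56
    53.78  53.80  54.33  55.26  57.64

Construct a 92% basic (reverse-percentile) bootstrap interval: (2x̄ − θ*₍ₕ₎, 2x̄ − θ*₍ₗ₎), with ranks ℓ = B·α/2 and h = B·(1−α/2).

(49.94, 54.69)

Percentile endpoints at ranks 1 and 24: θ*₍1₎ = 50.51, θ*₍24₎ = 55.26.
Basic interval reflects these around x̄:
  lower = 2 × 52.60 − 55.26 = 49.94
  upper = 2 × 52.60 − 50.51 = 54.69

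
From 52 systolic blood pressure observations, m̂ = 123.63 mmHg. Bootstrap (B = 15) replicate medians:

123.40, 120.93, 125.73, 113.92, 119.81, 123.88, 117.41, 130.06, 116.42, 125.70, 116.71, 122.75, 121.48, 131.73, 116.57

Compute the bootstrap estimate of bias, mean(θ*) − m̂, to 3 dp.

bias = −1.863

mean(θ*) = (123.40 + 120.93 + 125.73 + 113.92 + 119.81 + 123.88 + 117.41 + 130.06 + 116.42 + 125.70 + 116.71 + 122.75 + 121.48 + 131.73 + 116.57) / 15 = 121.7667
bias = 121.7667 − 123.63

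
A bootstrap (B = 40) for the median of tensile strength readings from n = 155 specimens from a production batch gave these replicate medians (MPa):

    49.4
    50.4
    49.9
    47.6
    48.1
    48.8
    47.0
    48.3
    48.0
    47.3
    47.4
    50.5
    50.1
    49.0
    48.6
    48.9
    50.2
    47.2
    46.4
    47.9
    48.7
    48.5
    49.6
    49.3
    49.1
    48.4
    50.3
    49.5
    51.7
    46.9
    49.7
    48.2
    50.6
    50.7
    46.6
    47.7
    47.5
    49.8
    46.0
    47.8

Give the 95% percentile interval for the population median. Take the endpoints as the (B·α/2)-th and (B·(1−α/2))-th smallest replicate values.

(46.0, 50.7)

Sorted replicates: 46.0, 46.4, 46.6, 46.9, 47.0, 47.2, 47.3, 47.4, 47.5, 47.6, 47.7, 47.8, 47.9, 48.0, 48.1, 48.2, 48.3, 48.4, 48.5, 48.6, 48.7, 48.8, 48.9, 49.0, 49.1, 49.3, 49.4, 49.5, 49.6, 49.7, 49.8, 49.9, 50.1, 50.2, 50.3, 50.4, 50.5, 50.6, 50.7, 51.7
α = 0.05; lower rank = 40 × 0.025 = 1; upper rank = 40 × 0.975 = 39.
The 1st smallest replicate is 46.0; the 39th is 50.7.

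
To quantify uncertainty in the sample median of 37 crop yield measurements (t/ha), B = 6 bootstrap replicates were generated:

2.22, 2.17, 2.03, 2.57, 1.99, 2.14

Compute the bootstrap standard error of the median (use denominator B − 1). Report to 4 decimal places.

SE* = 0.2068

Bootstrap SE is the standard deviation of the 6 replicate medians.
Mean of replicates: (2.22 + 2.17 + 2.03 + 2.57 + 1.99 + 2.14) / 6 = 13.12000 / 6 = 2.18667
Sum of squared deviations: (+0.03333)² + (−0.01667)² + (−0.15667)² + (+0.38333)² + (−0.19667)² + (−0.04667)² = 0.21373
Variance = 0.21373 / 5 = 0.04275
SE* = √0.04275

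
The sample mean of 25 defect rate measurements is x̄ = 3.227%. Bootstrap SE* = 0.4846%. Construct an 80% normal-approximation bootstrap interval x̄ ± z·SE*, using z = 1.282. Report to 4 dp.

Margin = 1.282 × 0.4846 = 0.62126
Interval: 3.227 ± 0.62126

(2.6057, 3.8483)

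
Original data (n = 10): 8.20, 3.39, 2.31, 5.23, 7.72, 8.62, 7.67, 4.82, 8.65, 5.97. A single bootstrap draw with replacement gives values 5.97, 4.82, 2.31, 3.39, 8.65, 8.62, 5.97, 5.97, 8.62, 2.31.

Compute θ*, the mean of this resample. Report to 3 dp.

Mean = (5.97 + 4.82 + 2.31 + 3.39 + 8.65 + 8.62 + 5.97 + 5.97 + 8.62 + 2.31) / 10 = 56.630 / 10 = 5.663

θ* = 5.663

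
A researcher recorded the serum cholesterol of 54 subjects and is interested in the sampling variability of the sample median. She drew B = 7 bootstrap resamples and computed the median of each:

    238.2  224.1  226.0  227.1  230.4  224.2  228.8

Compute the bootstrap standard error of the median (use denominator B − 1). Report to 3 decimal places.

SE* = 4.895

Bootstrap SE is the standard deviation of the 7 replicate medians.
Mean of replicates: (238.2 + 224.1 + 226.0 + 227.1 + 230.4 + 224.2 + 228.8) / 7 = 1598.8000 / 7 = 228.4000
Sum of squared deviations: (+9.8000)² + (−4.3000)² + (−2.4000)² + (−1.3000)² + (+2.0000)² + (−4.2000)² + (+0.4000)² = 143.7800
Variance = 143.7800 / 6 = 23.9633
SE* = √23.9633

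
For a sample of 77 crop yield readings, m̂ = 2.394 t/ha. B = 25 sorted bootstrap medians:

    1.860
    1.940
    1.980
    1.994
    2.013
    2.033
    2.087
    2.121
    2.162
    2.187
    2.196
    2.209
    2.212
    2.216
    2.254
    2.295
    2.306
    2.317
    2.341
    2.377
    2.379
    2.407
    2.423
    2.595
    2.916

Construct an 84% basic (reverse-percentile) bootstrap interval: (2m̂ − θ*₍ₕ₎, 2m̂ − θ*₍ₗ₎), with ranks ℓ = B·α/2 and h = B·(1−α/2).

Percentile endpoints at ranks 2 and 23: θ*₍2₎ = 1.940, θ*₍23₎ = 2.423.
Basic interval reflects these around m̂:
  lower = 2 × 2.394 − 2.423 = 2.365
  upper = 2 × 2.394 − 1.940 = 2.848

(2.365, 2.848)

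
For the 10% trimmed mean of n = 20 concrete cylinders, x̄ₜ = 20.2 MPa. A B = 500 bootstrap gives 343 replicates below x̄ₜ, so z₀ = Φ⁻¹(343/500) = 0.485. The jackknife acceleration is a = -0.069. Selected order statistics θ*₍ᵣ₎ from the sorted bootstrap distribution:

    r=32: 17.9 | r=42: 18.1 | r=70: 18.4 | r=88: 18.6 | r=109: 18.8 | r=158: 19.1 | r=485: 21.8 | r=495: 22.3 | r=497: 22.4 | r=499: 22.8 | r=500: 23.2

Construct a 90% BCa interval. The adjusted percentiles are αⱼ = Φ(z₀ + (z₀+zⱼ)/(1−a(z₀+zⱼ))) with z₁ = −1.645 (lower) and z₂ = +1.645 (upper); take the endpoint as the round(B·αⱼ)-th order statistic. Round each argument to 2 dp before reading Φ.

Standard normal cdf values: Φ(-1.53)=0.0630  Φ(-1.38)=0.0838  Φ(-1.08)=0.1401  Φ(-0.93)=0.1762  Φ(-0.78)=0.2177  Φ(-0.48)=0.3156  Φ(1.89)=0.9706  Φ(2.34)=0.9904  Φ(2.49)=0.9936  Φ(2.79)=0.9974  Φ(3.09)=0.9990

(18.8, 22.3)

Lower: z₀ + z₁ = 0.485 + (-1.645) = -1.160; 1 − a(z₀+z₁) = 1 − (-0.069)(-1.160) = 0.9200; argument = 0.485 + (-1.160)/0.9200 = -0.7759 → -0.78.
α₁ = Φ(-0.78) = 0.2177; rank = round(500 × 0.2177) = 109; θ*₍109₎ = 18.8.
Upper: z₀ + z₂ = 2.130; 1 − a(z₀+z₂) = 1.1470; argument = 2.3421 → 2.34; α₂ = 0.9904; rank = 495; θ*₍495₎ = 22.3.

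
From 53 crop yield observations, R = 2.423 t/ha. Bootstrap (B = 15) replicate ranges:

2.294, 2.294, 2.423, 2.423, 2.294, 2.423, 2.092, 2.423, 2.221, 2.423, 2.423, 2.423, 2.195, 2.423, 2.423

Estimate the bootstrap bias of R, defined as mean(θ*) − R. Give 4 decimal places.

mean(θ*) = (2.294 + 2.294 + 2.423 + 2.423 + 2.294 + 2.423 + 2.092 + 2.423 + 2.221 + 2.423 + 2.423 + 2.423 + 2.195 + 2.423 + 2.423) / 15 = 2.34647
bias = 2.34647 − 2.423

bias = −0.0765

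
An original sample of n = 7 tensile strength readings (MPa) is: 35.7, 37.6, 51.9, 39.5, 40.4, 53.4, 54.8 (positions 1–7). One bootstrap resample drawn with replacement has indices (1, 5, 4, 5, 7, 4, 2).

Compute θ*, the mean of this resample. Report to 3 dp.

θ* = 41.129

Resample values: 35.7, 40.4, 39.5, 40.4, 54.8, 39.5, 37.6.
Mean = (35.7 + 40.4 + 39.5 + 40.4 + 54.8 + 39.5 + 37.6) / 7 = 287.90 / 7 = 41.129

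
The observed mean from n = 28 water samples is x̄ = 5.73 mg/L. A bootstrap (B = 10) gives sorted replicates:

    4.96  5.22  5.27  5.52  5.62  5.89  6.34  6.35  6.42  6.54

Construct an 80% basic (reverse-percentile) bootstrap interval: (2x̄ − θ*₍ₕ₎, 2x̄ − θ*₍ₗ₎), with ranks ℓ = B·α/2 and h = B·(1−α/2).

Percentile endpoints at ranks 1 and 9: θ*₍1₎ = 4.96, θ*₍9₎ = 6.42.
Basic interval reflects these around x̄:
  lower = 2 × 5.73 − 6.42 = 5.04
  upper = 2 × 5.73 − 4.96 = 6.50

(5.04, 6.50)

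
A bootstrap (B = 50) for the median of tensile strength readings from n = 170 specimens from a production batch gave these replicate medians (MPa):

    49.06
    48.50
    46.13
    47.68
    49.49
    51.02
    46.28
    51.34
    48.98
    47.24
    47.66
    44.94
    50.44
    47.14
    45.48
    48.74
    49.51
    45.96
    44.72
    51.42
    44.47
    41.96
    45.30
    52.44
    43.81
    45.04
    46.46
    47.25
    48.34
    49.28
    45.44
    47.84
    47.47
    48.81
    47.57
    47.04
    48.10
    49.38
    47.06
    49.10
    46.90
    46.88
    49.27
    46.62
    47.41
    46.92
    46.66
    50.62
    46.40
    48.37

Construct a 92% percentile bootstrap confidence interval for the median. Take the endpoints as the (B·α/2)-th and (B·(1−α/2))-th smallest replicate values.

(43.81, 51.34)

Sorted replicates: 41.96, 43.81, 44.47, 44.72, 44.94, 45.04, 45.30, 45.44, 45.48, 45.96, 46.13, 46.28, 46.40, 46.46, 46.62, 46.66, 46.88, 46.90, 46.92, 47.04, 47.06, 47.14, 47.24, 47.25, 47.41, 47.47, 47.57, 47.66, 47.68, 47.84, 48.10, 48.34, 48.37, 48.50, 48.74, 48.81, 48.98, 49.06, 49.10, 49.27, 49.28, 49.38, 49.49, 49.51, 50.44, 50.62, 51.02, 51.34, 51.42, 52.44
α = 0.08; lower rank = 50 × 0.040 = 2; upper rank = 50 × 0.960 = 48.
The 2nd smallest replicate is 43.81; the 48th is 51.34.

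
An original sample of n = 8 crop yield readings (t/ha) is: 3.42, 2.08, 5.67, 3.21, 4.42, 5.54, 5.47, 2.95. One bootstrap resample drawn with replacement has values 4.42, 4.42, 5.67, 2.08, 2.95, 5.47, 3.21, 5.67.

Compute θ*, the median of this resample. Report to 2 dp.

Sorted: 2.08, 2.95, 3.21, 4.42, 4.42, 5.47, 5.67, 5.67
Median = average of the two middle values = 4.42

θ* = 4.42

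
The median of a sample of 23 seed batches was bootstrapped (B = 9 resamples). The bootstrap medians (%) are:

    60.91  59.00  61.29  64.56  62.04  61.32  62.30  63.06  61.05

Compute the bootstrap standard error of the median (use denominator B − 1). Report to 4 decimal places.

Bootstrap SE is the standard deviation of the 9 replicate medians.
Mean of replicates: (60.91 + 59.00 + 61.29 + 64.56 + 62.04 + 61.32 + 62.30 + 63.06 + 61.05) / 9 = 555.53000 / 9 = 61.72556
Sum of squared deviations: (−0.81556)² + (−2.72556)² + (−0.43556)² + (+2.83444)² + (+0.31444)² + (−0.40556)² + (+0.57444)² + (+1.33444)² + (−0.67556)² = 19.14802
Variance = 19.14802 / 8 = 2.39350
SE* = √2.39350

SE* = 1.5471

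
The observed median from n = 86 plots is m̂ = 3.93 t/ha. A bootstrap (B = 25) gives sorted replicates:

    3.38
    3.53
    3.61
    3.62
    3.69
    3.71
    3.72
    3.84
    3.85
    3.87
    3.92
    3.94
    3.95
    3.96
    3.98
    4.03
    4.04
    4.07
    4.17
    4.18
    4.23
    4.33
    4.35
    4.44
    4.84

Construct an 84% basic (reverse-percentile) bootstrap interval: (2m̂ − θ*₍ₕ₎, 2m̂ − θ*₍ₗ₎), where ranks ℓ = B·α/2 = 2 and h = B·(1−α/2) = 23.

Percentile endpoints at ranks 2 and 23: θ*₍2₎ = 3.53, θ*₍23₎ = 4.35.
Basic interval reflects these around m̂:
  lower = 2 × 3.93 − 4.35 = 3.51
  upper = 2 × 3.93 − 3.53 = 4.33

(3.51, 4.33)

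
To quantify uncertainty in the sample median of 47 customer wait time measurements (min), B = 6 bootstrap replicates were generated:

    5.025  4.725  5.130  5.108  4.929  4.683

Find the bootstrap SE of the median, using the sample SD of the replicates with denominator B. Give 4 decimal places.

Bootstrap SE is the standard deviation of the 6 replicate medians.
Mean of replicates: (5.025 + 4.725 + 5.130 + 5.108 + 4.929 + 4.683) / 6 = 29.60000 / 6 = 4.93333
Sum of squared deviations: (+0.09167)² + (−0.20833)² + (+0.19667)² + (+0.17467)² + (−0.00433)² + (−0.25033)² = 0.18368
Variance = 0.18368 / 6 = 0.03061
SE* = √0.03061

SE* = 0.1750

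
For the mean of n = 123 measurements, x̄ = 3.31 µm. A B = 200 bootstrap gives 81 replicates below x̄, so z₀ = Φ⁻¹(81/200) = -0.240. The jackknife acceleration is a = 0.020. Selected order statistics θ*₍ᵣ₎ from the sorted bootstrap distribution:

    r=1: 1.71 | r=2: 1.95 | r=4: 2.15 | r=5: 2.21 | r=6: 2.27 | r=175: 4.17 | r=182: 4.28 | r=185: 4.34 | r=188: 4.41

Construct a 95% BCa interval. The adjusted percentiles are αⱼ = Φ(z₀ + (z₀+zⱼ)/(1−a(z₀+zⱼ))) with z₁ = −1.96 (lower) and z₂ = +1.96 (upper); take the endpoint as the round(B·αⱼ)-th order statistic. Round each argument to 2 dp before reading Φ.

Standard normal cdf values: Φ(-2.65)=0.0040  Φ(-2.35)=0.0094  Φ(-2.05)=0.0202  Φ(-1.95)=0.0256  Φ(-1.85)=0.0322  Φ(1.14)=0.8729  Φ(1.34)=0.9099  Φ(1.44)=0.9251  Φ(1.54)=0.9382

Lower: z₀ + z₁ = -0.240 + (-1.960) = -2.200; 1 − a(z₀+z₁) = 1 − (0.020)(-2.200) = 1.0440; argument = -0.240 + (-2.200)/1.0440 = -2.3473 → -2.35.
α₁ = Φ(-2.35) = 0.0094; rank = round(200 × 0.0094) = 2; θ*₍2₎ = 1.95.
Upper: z₀ + z₂ = 1.720; 1 − a(z₀+z₂) = 0.9656; argument = 1.5413 → 1.54; α₂ = 0.9382; rank = 188; θ*₍188₎ = 4.41.

(1.95, 4.41)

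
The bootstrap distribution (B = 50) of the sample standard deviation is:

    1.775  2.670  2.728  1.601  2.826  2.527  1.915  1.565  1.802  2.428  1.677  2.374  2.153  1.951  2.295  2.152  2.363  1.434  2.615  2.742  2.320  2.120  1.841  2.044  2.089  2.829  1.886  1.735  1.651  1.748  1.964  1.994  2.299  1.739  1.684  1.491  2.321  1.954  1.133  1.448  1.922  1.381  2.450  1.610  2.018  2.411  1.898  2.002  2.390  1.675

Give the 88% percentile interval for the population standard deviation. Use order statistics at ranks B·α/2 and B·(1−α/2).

Sorted replicates: 1.133, 1.381, 1.434, 1.448, 1.491, 1.565, 1.601, 1.610, 1.651, 1.675, 1.677, 1.684, 1.735, 1.739, 1.748, 1.775, 1.802, 1.841, 1.886, 1.898, 1.915, 1.922, 1.951, 1.954, 1.964, 1.994, 2.002, 2.018, 2.044, 2.089, 2.120, 2.152, 2.153, 2.295, 2.299, 2.320, 2.321, 2.363, 2.374, 2.390, 2.411, 2.428, 2.450, 2.527, 2.615, 2.670, 2.728, 2.742, 2.826, 2.829
α = 0.12; lower rank = 50 × 0.060 = 3; upper rank = 50 × 0.940 = 47.
The 3rd smallest replicate is 1.434; the 47th is 2.728.

(1.434, 2.728)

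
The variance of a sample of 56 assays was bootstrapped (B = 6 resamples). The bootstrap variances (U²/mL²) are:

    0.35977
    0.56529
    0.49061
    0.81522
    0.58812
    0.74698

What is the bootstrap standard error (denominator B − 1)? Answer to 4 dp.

SE* = 0.1666

Bootstrap SE is the standard deviation of the 6 replicate variances.
Mean of replicates: (0.35977 + 0.56529 + 0.49061 + 0.81522 + 0.58812 + 0.74698) / 6 = 3.565990 / 6 = 0.594332
Sum of squared deviations: (−0.234562)² + (−0.029042)² + (−0.103722)² + (+0.220888)² + (−0.006212)² + (+0.152648)² = 0.138753
Variance = 0.138753 / 5 = 0.027751
SE* = √0.027751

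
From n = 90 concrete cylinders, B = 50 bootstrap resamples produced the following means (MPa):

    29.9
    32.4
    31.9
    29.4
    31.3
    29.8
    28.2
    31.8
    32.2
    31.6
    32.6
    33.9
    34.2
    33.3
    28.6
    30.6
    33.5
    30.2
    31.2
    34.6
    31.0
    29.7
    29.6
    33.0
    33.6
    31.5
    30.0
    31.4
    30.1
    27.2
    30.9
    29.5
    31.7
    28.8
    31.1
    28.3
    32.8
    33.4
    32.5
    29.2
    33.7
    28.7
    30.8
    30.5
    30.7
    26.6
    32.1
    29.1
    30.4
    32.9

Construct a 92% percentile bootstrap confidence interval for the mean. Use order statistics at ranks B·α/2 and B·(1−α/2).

(27.2, 33.9)

Sorted replicates: 26.6, 27.2, 28.2, 28.3, 28.6, 28.7, 28.8, 29.1, 29.2, 29.4, 29.5, 29.6, 29.7, 29.8, 29.9, 30.0, 30.1, 30.2, 30.4, 30.5, 30.6, 30.7, 30.8, 30.9, 31.0, 31.1, 31.2, 31.3, 31.4, 31.5, 31.6, 31.7, 31.8, 31.9, 32.1, 32.2, 32.4, 32.5, 32.6, 32.8, 32.9, 33.0, 33.3, 33.4, 33.5, 33.6, 33.7, 33.9, 34.2, 34.6
α = 0.08; lower rank = 50 × 0.040 = 2; upper rank = 50 × 0.960 = 48.
The 2nd smallest replicate is 27.2; the 48th is 33.9.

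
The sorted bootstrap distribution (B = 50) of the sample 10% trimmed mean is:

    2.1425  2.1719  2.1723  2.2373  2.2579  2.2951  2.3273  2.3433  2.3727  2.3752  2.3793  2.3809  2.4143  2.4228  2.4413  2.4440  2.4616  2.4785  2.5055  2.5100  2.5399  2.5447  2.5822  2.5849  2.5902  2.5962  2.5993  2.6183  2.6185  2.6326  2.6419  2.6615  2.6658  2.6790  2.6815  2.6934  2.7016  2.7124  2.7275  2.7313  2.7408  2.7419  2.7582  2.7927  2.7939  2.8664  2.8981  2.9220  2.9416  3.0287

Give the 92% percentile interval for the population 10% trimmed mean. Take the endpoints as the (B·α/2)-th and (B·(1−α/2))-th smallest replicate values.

α = 0.08; lower rank = 50 × 0.040 = 2; upper rank = 50 × 0.960 = 48.
The 2nd smallest replicate is 2.1719; the 48th is 2.9220.

(2.1719, 2.9220)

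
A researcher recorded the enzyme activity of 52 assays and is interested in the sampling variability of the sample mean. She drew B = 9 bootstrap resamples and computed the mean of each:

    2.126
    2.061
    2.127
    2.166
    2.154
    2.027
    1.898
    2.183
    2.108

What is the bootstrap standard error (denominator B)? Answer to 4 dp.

Bootstrap SE is the standard deviation of the 9 replicate means.
Mean of replicates: (2.126 + 2.061 + 2.127 + 2.166 + 2.154 + 2.027 + 1.898 + 2.183 + 2.108) / 9 = 18.85000 / 9 = 2.09444
Sum of squared deviations: (+0.03156)² + (−0.03344)² + (+0.03256)² + (+0.07156)² + (+0.05956)² + (−0.06744)² + (−0.19644)² + (+0.08856)² + (+0.01356)² = 0.06301
Variance = 0.06301 / 9 = 0.00700
SE* = √0.00700

SE* = 0.0837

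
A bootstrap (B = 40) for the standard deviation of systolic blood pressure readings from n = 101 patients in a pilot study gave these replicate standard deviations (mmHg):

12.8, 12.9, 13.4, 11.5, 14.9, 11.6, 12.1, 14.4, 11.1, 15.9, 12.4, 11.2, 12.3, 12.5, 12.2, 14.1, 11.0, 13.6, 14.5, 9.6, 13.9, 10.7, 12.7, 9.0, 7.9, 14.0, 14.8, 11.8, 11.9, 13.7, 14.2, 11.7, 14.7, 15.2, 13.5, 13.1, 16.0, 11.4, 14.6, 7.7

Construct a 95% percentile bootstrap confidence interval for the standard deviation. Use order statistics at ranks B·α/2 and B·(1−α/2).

Sorted replicates: 7.7, 7.9, 9.0, 9.6, 10.7, 11.0, 11.1, 11.2, 11.4, 11.5, 11.6, 11.7, 11.8, 11.9, 12.1, 12.2, 12.3, 12.4, 12.5, 12.7, 12.8, 12.9, 13.1, 13.4, 13.5, 13.6, 13.7, 13.9, 14.0, 14.1, 14.2, 14.4, 14.5, 14.6, 14.7, 14.8, 14.9, 15.2, 15.9, 16.0
α = 0.05; lower rank = 40 × 0.025 = 1; upper rank = 40 × 0.975 = 39.
The 1st smallest replicate is 7.7; the 39th is 15.9.

(7.7, 15.9)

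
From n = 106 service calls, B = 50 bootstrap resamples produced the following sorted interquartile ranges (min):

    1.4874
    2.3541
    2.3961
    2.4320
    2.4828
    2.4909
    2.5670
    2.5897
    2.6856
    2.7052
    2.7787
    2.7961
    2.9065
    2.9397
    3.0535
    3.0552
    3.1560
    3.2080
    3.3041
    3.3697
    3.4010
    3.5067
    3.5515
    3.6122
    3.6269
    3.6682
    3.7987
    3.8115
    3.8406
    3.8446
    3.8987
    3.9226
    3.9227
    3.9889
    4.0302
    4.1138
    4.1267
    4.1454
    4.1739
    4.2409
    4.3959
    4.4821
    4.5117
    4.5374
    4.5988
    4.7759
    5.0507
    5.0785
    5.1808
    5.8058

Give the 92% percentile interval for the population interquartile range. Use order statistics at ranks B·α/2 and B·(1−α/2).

(2.3541, 5.0785)

α = 0.08; lower rank = 50 × 0.040 = 2; upper rank = 50 × 0.960 = 48.
The 2nd smallest replicate is 2.3541; the 48th is 5.0785.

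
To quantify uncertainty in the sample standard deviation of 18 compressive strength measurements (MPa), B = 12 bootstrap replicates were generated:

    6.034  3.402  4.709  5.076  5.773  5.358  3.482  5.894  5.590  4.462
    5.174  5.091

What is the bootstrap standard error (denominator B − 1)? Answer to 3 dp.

Bootstrap SE is the standard deviation of the 12 replicate standard deviations.
Mean of replicates: (6.034 + 3.402 + 4.709 + 5.076 + 5.773 + 5.358 + 3.482 + 5.894 + 5.590 + 4.462 + 5.174 + 5.091) / 12 = 60.0450 / 12 = 5.0038
Sum of squared deviations: (+1.0302)² + (−1.6018)² + (−0.2948)² + (+0.0722)² + (+0.7692)² + (+0.3542)² + (−1.5217)² + (+0.8902)² + (+0.5862)² + (−0.5418)² + (+0.1703)² + (+0.0873)² = 8.2184
Variance = 8.2184 / 11 = 0.7471
SE* = √0.7471

SE* = 0.864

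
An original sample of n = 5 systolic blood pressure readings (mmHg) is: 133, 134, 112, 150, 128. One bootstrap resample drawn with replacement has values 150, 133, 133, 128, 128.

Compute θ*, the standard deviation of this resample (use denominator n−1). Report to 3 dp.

Mean = 134.4000; sum of squared deviations = 329.2000
s² = 329.2000 / 4 = 82.3000
s = √82.3000 = 9.072

θ* = 9.072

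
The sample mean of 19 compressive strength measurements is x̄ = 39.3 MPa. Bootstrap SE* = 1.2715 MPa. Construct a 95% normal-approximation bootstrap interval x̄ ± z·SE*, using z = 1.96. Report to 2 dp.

Margin = 1.96 × 1.2715 = 2.492
Interval: 39.3 ± 2.492

(36.81, 41.79)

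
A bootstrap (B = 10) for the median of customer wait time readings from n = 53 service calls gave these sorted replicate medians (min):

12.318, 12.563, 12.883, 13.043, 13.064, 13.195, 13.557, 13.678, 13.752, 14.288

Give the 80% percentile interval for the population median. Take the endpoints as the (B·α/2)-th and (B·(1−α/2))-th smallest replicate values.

α = 0.20; lower rank = 10 × 0.100 = 1; upper rank = 10 × 0.900 = 9.
The 1st smallest replicate is 12.318; the 9th is 13.752.

(12.318, 13.752)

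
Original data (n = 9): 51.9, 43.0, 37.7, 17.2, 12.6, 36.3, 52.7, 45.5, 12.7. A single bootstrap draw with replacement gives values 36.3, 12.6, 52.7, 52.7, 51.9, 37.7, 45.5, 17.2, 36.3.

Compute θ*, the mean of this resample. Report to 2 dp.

Mean = (36.3 + 12.6 + 52.7 + 52.7 + 51.9 + 37.7 + 45.5 + 17.2 + 36.3) / 9 = 342.90 / 9 = 38.10

θ* = 38.10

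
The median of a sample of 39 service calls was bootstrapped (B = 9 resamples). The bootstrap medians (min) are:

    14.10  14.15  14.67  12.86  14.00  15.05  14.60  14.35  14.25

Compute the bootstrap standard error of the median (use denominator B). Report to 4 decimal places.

Bootstrap SE is the standard deviation of the 9 replicate medians.
Mean of replicates: (14.10 + 14.15 + 14.67 + 12.86 + 14.00 + 15.05 + 14.60 + 14.35 + 14.25) / 9 = 128.03000 / 9 = 14.22556
Sum of squared deviations: (−0.12556)² + (−0.07556)² + (+0.44444)² + (−1.36556)² + (−0.22556)² + (+0.82444)² + (+0.37444)² + (+0.12444)² + (+0.02444)² = 2.97062
Variance = 2.97062 / 9 = 0.33007
SE* = √0.33007

SE* = 0.5745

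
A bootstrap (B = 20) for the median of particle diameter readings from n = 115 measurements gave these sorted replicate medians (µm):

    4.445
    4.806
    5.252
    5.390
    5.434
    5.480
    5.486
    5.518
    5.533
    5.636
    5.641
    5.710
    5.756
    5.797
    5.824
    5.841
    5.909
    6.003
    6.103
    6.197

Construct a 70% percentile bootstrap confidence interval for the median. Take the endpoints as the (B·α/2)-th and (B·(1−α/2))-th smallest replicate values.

α = 0.30; lower rank = 20 × 0.150 = 3; upper rank = 20 × 0.850 = 17.
The 3rd smallest replicate is 5.252; the 17th is 5.909.

(5.252, 5.909)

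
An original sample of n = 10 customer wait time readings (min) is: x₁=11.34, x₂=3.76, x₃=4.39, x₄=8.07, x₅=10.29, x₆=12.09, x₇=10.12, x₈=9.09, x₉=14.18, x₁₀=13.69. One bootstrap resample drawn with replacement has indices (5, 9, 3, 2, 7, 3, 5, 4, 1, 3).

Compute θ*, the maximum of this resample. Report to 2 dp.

Resample values: 10.29, 14.18, 4.39, 3.76, 10.12, 4.39, 10.29, 8.07, 11.34, 4.39.
Maximum = 14.18

θ* = 14.18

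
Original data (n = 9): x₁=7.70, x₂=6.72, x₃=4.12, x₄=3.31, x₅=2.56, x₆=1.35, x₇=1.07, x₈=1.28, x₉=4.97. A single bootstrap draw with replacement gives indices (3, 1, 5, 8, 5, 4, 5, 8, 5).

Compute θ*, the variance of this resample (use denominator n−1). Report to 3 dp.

Resample values: 4.12, 7.70, 2.56, 1.28, 2.56, 3.31, 2.56, 1.28, 2.56.
Mean = 3.1033; sum of squared deviations = 30.0356
s² = 30.0356 / 8 = 3.7545

θ* = 3.754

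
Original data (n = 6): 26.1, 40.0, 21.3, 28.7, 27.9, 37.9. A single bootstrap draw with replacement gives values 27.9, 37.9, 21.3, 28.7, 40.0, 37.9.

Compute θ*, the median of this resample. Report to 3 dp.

Sorted: 21.3, 27.9, 28.7, 37.9, 37.9, 40.0
Median = average of the two middle values = 33.300

θ* = 33.300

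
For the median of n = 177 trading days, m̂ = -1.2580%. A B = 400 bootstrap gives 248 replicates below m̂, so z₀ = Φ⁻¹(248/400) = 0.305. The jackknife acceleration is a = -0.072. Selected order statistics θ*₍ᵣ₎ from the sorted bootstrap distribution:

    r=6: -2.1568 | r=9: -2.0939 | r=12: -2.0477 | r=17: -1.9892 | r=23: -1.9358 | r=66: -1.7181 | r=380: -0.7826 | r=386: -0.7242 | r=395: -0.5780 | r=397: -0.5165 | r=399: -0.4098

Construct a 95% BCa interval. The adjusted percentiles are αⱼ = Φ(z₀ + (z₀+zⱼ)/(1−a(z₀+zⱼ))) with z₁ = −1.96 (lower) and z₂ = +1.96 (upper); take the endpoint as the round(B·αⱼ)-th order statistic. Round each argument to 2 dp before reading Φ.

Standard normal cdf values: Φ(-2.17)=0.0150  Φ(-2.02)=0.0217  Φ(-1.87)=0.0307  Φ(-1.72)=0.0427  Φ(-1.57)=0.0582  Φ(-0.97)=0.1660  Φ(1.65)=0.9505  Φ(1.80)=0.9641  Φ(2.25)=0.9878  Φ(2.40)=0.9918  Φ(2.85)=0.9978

(-1.9358, -0.5780)

Lower: z₀ + z₁ = 0.305 + (-1.960) = -1.655; 1 − a(z₀+z₁) = 1 − (-0.072)(-1.655) = 0.8808; argument = 0.305 + (-1.655)/0.8808 = -1.5739 → -1.57.
α₁ = Φ(-1.57) = 0.0582; rank = round(400 × 0.0582) = 23; θ*₍23₎ = -1.9358.
Upper: z₀ + z₂ = 2.265; 1 − a(z₀+z₂) = 1.1631; argument = 2.2524 → 2.25; α₂ = 0.9878; rank = 395; θ*₍395₎ = -0.5780.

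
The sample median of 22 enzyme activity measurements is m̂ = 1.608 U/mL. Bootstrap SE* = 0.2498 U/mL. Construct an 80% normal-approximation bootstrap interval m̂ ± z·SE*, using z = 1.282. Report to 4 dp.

(1.2878, 1.9282)

Margin = 1.282 × 0.2498 = 0.32024
Interval: 1.608 ± 0.32024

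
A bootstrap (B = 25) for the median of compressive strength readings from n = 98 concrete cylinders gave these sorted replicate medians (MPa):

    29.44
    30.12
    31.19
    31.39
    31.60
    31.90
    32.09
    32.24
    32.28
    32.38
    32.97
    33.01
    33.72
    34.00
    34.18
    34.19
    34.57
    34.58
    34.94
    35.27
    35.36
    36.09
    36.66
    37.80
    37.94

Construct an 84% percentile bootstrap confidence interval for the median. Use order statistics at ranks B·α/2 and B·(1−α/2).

(30.12, 36.66)

α = 0.16; lower rank = 25 × 0.080 = 2; upper rank = 25 × 0.920 = 23.
The 2nd smallest replicate is 30.12; the 23rd is 36.66.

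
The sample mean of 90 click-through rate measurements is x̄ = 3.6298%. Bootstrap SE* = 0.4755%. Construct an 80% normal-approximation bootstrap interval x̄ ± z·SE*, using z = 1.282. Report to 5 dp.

(3.02021, 4.23939)

Margin = 1.282 × 0.4755 = 0.609591
Interval: 3.6298 ± 0.609591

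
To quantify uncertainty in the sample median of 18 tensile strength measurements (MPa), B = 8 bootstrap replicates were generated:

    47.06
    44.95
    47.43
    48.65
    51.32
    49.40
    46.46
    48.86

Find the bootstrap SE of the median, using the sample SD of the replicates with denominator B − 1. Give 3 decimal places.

SE* = 1.965

Bootstrap SE is the standard deviation of the 8 replicate medians.
Mean of replicates: (47.06 + 44.95 + 47.43 + 48.65 + 51.32 + 49.40 + 46.46 + 48.86) / 8 = 384.1300 / 8 = 48.0162
Sum of squared deviations: (−0.9562)² + (−3.0662)² + (−0.5862)² + (+0.6337)² + (+3.3038)² + (+1.3837)² + (−1.5562)² + (+0.8438)² = 27.0250
Variance = 27.0250 / 7 = 3.8607
SE* = √3.8607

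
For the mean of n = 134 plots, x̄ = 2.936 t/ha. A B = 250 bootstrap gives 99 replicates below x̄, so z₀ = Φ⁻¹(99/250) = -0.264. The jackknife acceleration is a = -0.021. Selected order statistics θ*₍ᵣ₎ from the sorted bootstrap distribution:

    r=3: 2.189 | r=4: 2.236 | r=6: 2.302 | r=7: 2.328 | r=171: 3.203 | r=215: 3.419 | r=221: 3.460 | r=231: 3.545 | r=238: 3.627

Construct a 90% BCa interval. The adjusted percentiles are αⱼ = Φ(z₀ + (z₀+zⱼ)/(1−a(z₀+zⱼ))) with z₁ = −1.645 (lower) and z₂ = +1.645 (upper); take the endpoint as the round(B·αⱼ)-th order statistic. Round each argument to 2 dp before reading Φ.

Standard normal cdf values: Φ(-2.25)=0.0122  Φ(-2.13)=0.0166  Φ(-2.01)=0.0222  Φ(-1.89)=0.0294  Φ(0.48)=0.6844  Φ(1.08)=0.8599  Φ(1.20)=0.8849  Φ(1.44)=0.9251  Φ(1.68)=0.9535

(2.189, 3.419)

Lower: z₀ + z₁ = -0.264 + (-1.645) = -1.909; 1 − a(z₀+z₁) = 1 − (-0.021)(-1.909) = 0.9599; argument = -0.264 + (-1.909)/0.9599 = -2.2527 → -2.25.
α₁ = Φ(-2.25) = 0.0122; rank = round(250 × 0.0122) = 3; θ*₍3₎ = 2.189.
Upper: z₀ + z₂ = 1.381; 1 − a(z₀+z₂) = 1.0290; argument = 1.0781 → 1.08; α₂ = 0.8599; rank = 215; θ*₍215₎ = 3.419.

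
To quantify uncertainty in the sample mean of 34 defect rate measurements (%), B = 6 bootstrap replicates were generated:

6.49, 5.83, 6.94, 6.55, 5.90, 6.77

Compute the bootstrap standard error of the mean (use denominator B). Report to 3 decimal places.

SE* = 0.415

Bootstrap SE is the standard deviation of the 6 replicate means.
Mean of replicates: (6.49 + 5.83 + 6.94 + 6.55 + 5.90 + 6.77) / 6 = 38.4800 / 6 = 6.4133
Sum of squared deviations: (+0.0767)² + (−0.5833)² + (+0.5267)² + (+0.1367)² + (−0.5133)² + (+0.3567)² = 1.0329
Variance = 1.0329 / 6 = 0.1722
SE* = √0.1722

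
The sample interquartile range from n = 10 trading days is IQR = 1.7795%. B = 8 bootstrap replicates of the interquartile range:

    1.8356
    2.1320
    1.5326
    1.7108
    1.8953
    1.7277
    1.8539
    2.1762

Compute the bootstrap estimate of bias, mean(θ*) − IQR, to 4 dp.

bias = +0.0785

mean(θ*) = (1.8356 + 2.1320 + 1.5326 + 1.7108 + 1.8953 + 1.7277 + 1.8539 + 2.1762) / 8 = 1.85801
bias = 1.85801 − 1.7795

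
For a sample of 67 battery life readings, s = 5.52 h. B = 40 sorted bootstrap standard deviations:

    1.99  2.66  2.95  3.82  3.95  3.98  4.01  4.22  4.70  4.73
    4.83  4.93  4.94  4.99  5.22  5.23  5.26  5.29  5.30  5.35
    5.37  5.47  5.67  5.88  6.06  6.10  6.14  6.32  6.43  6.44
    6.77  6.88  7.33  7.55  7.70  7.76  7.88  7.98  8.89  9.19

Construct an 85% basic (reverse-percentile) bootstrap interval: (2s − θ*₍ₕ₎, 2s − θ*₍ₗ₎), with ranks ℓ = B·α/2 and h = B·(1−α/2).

(3.16, 8.09)

Percentile endpoints at ranks 3 and 37: θ*₍3₎ = 2.95, θ*₍37₎ = 7.88.
Basic interval reflects these around s:
  lower = 2 × 5.52 − 7.88 = 3.16
  upper = 2 × 5.52 − 2.95 = 8.09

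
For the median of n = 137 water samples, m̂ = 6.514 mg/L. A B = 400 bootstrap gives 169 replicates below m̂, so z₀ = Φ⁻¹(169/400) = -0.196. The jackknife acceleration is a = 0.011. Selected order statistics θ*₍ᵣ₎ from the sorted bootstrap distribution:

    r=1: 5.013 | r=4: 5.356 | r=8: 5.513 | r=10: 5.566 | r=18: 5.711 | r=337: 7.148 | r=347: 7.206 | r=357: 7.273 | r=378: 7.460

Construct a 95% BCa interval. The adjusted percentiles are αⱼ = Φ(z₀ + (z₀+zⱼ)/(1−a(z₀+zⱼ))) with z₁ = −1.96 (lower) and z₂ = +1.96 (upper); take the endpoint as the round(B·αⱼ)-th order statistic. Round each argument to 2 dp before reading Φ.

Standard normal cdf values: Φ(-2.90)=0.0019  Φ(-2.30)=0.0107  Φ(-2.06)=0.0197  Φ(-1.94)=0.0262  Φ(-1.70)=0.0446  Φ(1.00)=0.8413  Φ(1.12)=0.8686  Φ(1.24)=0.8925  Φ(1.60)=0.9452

(5.356, 7.460)

Lower: z₀ + z₁ = -0.196 + (-1.960) = -2.156; 1 − a(z₀+z₁) = 1 − (0.011)(-2.156) = 1.0237; argument = -0.196 + (-2.156)/1.0237 = -2.3021 → -2.30.
α₁ = Φ(-2.30) = 0.0107; rank = round(400 × 0.0107) = 4; θ*₍4₎ = 5.356.
Upper: z₀ + z₂ = 1.764; 1 − a(z₀+z₂) = 0.9806; argument = 1.6029 → 1.60; α₂ = 0.9452; rank = 378; θ*₍378₎ = 7.460.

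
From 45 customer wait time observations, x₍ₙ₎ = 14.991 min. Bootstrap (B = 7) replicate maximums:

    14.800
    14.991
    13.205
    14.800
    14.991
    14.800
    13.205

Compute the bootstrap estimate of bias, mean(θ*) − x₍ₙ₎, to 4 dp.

bias = −0.5921

mean(θ*) = (14.800 + 14.991 + 13.205 + 14.800 + 14.991 + 14.800 + 13.205) / 7 = 14.39886
bias = 14.39886 − 14.991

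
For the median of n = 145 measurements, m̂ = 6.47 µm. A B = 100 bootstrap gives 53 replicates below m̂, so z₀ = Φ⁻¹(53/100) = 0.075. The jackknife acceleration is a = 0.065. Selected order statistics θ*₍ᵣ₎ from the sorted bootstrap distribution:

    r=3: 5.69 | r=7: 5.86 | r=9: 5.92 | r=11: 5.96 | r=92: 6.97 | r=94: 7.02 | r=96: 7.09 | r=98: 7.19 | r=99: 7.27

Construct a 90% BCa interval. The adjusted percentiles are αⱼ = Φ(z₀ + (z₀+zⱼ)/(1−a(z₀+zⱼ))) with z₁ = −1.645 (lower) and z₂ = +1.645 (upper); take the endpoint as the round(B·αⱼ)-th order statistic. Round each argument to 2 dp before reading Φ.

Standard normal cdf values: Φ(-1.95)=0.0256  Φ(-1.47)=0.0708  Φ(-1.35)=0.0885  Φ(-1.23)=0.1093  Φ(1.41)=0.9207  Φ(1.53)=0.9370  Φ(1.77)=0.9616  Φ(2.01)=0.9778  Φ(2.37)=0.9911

Lower: z₀ + z₁ = 0.075 + (-1.645) = -1.570; 1 − a(z₀+z₁) = 1 − (0.065)(-1.570) = 1.1020; argument = 0.075 + (-1.570)/1.1020 = -1.3496 → -1.35.
α₁ = Φ(-1.35) = 0.0885; rank = round(100 × 0.0885) = 9; θ*₍9₎ = 5.92.
Upper: z₀ + z₂ = 1.720; 1 − a(z₀+z₂) = 0.8882; argument = 2.0115 → 2.01; α₂ = 0.9778; rank = 98; θ*₍98₎ = 7.19.

(5.92, 7.19)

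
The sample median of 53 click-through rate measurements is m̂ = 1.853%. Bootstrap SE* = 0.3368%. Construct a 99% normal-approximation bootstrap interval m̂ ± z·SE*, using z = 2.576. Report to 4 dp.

Margin = 2.576 × 0.3368 = 0.86760
Interval: 1.853 ± 0.86760

(0.9854, 2.7206)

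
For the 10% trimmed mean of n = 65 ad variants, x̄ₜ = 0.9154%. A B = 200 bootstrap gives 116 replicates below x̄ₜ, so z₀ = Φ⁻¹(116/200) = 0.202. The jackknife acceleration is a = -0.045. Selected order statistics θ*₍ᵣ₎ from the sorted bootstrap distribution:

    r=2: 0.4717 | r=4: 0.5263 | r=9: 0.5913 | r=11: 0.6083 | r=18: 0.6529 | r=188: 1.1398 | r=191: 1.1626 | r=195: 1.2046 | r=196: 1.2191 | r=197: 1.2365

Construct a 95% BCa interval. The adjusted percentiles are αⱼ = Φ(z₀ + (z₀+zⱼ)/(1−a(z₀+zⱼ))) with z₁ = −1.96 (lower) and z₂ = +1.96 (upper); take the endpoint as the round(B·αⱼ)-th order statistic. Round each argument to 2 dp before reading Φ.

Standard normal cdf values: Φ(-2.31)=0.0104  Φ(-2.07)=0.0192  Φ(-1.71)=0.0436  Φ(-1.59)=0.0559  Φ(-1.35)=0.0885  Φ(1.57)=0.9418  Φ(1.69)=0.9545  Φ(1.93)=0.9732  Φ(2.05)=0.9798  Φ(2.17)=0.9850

Lower: z₀ + z₁ = 0.202 + (-1.960) = -1.758; 1 − a(z₀+z₁) = 1 − (-0.045)(-1.758) = 0.9209; argument = 0.202 + (-1.758)/0.9209 = -1.7070 → -1.71.
α₁ = Φ(-1.71) = 0.0436; rank = round(200 × 0.0436) = 9; θ*₍9₎ = 0.5913.
Upper: z₀ + z₂ = 2.162; 1 − a(z₀+z₂) = 1.0973; argument = 2.1723 → 2.17; α₂ = 0.9850; rank = 197; θ*₍197₎ = 1.2365.

(0.5913, 1.2365)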